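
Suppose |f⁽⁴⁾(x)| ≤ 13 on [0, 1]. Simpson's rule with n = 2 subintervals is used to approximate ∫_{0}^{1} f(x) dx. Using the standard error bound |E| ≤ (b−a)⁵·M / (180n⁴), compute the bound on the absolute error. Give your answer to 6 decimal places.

0.004514

|E| ≤ (1)⁵·13 / (180·2⁴) = 13/2880 = 0.004514.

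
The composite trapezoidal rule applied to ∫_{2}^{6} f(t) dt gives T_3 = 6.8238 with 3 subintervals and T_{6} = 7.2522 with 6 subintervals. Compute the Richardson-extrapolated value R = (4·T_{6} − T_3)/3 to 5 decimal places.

R = (4·T_{6} − T_3) / 3 = (4·7.2522 − 6.8238)/3 = (22.1850)/3 = 7.39500.

7.39500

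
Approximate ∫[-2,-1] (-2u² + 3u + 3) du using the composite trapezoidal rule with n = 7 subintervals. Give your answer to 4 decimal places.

h = (-1 − (-2))/7 = 0.142857.
Nodes u₀,…,u₇ = -2, -1.857143, -1.714286, -1.571429, -1.428571, -1.285714, -1.142857, -1.
f(u) = -2u² + 3u + 3: f₀=-11, f₁=-9.469388, f₂=-8.020408, f₃=-6.653061, f₄=-5.367347, f₅=-4.163265, f₆=-3.040816, f₇=-2.
(h/2)·[f₀ + 2f₁ + 2f₂ + 2f₃ + 2f₄ + 2f₅ + 2f₆ + f₇] = 0.071429·(-86.428571) = -6.1735.

-6.1735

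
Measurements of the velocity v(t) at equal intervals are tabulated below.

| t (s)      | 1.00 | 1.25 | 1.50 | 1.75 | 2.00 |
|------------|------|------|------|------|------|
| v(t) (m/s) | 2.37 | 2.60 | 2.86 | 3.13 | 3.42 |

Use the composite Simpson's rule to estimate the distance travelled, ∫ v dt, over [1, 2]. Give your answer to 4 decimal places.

2.8692

h = 0.25, n = 4.
(h/3)·[y₀ + 4y₁ + 2y₂ + 4y₃ + y₄] = 0.083333·(34.43) = 2.8692.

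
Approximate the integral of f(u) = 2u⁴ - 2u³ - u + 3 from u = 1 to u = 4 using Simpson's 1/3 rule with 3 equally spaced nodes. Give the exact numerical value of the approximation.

287.25

h = (4 − 1)/2 = 1.5.
Nodes u₀,…,u₂ = 1, 2.5, 4.
f(u) = 2u⁴ - 2u³ - u + 3: f₀=2, f₁=47.375, f₂=383.
(h/3)·[f₀ + 4f₁ + f₂] = 0.5·(574.5) = 287.25.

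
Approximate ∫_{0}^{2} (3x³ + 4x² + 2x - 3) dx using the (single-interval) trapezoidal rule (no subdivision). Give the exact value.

38

T = (b−a)/2 · [f(0) + f(2)] = 1·[(-3) + 41] = 38.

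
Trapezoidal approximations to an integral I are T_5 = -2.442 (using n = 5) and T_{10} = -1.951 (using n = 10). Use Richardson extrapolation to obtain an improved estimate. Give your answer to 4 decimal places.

-1.7873

R = (4·T_{10} − T_5) / 3 = (4·(-1.951) − (-2.442))/3 = (-5.362)/3 = -1.7873.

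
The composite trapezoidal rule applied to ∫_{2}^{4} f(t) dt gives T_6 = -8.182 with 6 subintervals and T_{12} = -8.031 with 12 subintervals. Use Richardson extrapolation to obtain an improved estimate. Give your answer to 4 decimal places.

-7.9807

R = (4·T_{12} − T_6) / 3 = (4·(-8.031) − (-8.182))/3 = (-23.942)/3 = -7.9807.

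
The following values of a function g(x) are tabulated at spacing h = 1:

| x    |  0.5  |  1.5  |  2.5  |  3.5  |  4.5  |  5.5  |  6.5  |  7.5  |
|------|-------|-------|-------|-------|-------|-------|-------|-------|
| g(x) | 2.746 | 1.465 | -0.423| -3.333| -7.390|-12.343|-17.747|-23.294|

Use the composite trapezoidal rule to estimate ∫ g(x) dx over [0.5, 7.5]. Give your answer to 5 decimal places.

h = 1, n = 7.
(h/2)·[y₀ + 2y₁ + 2y₂ + 2y₃ + 2y₄ + 2y₅ + 2y₆ + y₇] = 0.5·(-100.090) = -50.04500.

-50.04500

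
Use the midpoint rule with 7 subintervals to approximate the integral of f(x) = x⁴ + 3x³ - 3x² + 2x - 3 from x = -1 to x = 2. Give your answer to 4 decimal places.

h = (2 − (-1))/7 = 0.428571.
Midpoints m₁,…,m₇ = -0.785714, -0.357143, 0.071429, 0.5, 0.928571, 1.357143, 1.785714.
f(m₁)=-7.497527, f(m₂)=-4.217331, f(m₃)=-2.871330, f(m₄)=-2.3125, f(m₅)=-0.584158, f(m₆)=5.080045, f(m₇)=18.256117.
h·[f(m₁) + f(m₂) + f(m₃) + f(m₄) + f(m₅) + f(m₆) + f(m₇)] = 0.428571·(5.853316) = 2.5086.

2.5086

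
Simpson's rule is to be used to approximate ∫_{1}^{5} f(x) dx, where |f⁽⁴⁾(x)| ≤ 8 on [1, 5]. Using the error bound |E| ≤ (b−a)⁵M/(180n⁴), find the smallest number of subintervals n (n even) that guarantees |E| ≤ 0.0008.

16

Need 8192/(180n⁴) ≤ 0.0008.
n⁴ ≥ 8192/(180·0.0008) = 56888.9 ⇒ n ≥ 15.4439, so the smallest even n is 16. (n must be even for Simpson's rule.)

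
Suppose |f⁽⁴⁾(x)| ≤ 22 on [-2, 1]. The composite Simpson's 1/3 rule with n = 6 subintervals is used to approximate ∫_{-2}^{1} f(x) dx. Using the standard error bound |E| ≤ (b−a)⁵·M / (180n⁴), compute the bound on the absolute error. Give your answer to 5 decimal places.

|E| ≤ (3)⁵·22 / (180·6⁴) = 5346/233280 = 0.02292.

0.02292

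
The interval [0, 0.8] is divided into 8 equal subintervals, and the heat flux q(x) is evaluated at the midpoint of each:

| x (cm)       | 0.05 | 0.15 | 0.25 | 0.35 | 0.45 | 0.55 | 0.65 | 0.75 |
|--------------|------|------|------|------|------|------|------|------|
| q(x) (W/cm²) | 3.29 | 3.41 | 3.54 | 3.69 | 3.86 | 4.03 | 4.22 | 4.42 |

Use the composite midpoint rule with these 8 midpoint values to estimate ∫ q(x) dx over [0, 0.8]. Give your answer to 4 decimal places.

3.0460

h = 0.1, n = 8.
h·[y(m₁) + y(m₂) + y(m₃) + y(m₄) + y(m₅) + y(m₆) + y(m₇) + y(m₈)] = 0.1·(30.46) = 3.0460.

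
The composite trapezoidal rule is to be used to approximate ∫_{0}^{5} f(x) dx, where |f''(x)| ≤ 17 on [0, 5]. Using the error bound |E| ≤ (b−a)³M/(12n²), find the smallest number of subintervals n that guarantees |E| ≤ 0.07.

Need 2125/(12n²) ≤ 0.07.
n² ≥ 2125/(12·0.07) = 2529.76 ⇒ n ≥ 50.2967, so the smallest n is 51.

51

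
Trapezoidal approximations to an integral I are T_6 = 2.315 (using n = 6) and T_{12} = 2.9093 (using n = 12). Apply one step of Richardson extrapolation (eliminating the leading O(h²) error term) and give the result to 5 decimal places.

3.10740

R = (4·T_{12} − T_6) / 3 = (4·2.9093 − 2.315)/3 = (9.3222)/3 = 3.10740.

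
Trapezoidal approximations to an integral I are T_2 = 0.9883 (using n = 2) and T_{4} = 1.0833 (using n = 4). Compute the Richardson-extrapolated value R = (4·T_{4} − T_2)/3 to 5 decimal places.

R = (4·T_{4} − T_2) / 3 = (4·1.0833 − 0.9883)/3 = (3.3449)/3 = 1.11497.

1.11497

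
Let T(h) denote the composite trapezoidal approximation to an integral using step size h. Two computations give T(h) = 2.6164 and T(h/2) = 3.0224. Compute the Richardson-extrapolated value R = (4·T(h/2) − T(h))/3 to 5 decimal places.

R = (4·T(h/2) − T(h)) / 3 = (4·3.0224 − 2.6164)/3 = (9.4732)/3 = 3.15773.

3.15773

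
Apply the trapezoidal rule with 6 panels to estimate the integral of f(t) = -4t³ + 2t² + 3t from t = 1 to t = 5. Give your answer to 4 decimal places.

-515.4074

h = (5 − 1)/6 = 0.666667.
Nodes t₀,…,t₆ = 1, 1.666667, 2.333333, 3, 3.666667, 4.333333, 5.
f(t) = -4t³ + 2t² + 3t: f₀=1, f₁=-7.962963, f₂=-32.925926, f₃=-81, f₄=-159.296296, f₅=-274.925926, f₆=-435.
(h/2)·[f₀ + 2f₁ + 2f₂ + 2f₃ + 2f₄ + 2f₅ + f₆] = 0.333333·(-1546.222222) = -515.4074.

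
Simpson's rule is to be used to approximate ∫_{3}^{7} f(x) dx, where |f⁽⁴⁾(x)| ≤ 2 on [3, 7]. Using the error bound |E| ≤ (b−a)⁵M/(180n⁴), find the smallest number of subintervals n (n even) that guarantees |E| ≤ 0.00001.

34

Need 2048/(180n⁴) ≤ 0.00001.
n⁴ ≥ 2048/(180·0.00001) = 1.13778e+06 ⇒ n ≥ 32.6599, so the smallest even n is 34. (n must be even for Simpson's rule.)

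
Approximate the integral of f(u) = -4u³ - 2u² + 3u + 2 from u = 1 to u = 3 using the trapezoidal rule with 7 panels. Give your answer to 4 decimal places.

h = (3 − 1)/7 = 0.285714.
Nodes u₀,…,u₇ = 1, 1.285714, 1.571429, 1.857143, 2.142857, 2.428571, 2.714286, 3.
f(u) = -4u³ - 2u² + 3u + 2: f₀=-1, f₁=-5.950437, f₂=-13.746356, f₃=-24.947522, f₄=-40.113703, f₅=-59.804665, f₆=-84.580175, f₇=-115.
(h/2)·[f₀ + 2f₁ + 2f₂ + 2f₃ + 2f₄ + 2f₅ + 2f₆ + f₇] = 0.142857·(-574.285714) = -82.0408.

-82.0408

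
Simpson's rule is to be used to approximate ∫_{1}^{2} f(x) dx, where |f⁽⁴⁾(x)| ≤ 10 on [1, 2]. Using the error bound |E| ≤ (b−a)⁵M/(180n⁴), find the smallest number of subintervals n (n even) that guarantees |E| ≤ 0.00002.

8

Need 10/(180n⁴) ≤ 0.00002.
n⁴ ≥ 10/(180·0.00002) = 2777.78 ⇒ n ≥ 7.2598, so the smallest even n is 8. (n must be even for Simpson's rule.)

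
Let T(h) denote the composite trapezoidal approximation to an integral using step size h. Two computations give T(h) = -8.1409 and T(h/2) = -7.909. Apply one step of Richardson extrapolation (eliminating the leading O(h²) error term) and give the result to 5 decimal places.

-7.83170

R = (4·T(h/2) − T(h)) / 3 = (4·(-7.909) − (-8.1409))/3 = (-23.4951)/3 = -7.83170.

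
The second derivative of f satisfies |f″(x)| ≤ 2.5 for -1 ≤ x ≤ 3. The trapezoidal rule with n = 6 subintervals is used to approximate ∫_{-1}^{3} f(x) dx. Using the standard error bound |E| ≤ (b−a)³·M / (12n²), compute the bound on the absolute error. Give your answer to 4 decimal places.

|E| ≤ (4)³·2.5 / (12·6²) = 160/432 = 0.3704.

0.3704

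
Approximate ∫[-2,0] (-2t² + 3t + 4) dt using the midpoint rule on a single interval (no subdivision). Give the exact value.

M = (b−a)·f(-1) = 2·(-1) = -2.

-2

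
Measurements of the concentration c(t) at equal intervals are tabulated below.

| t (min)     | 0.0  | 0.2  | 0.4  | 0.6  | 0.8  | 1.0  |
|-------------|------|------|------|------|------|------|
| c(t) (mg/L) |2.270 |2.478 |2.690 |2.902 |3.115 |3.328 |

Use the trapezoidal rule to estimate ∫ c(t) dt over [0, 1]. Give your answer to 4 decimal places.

2.7968

h = 0.2, n = 5.
(h/2)·[y₀ + 2y₁ + 2y₂ + 2y₃ + 2y₄ + y₅] = 0.1·(27.968) = 2.7968.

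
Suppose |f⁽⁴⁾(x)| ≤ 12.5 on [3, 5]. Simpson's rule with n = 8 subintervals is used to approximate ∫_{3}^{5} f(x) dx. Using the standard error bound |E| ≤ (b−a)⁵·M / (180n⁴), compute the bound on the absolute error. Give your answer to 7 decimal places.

|E| ≤ (2)⁵·12.5 / (180·8⁴) = 400/737280 = 0.0005425.

0.0005425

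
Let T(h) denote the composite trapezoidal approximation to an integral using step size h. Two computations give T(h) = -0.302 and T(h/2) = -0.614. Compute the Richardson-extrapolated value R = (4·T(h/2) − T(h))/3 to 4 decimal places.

R = (4·T(h/2) − T(h)) / 3 = (4·(-0.614) − (-0.302))/3 = (-2.154)/3 = -0.7180.

-0.7180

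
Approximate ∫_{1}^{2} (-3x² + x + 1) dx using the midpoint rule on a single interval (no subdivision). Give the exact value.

M = (b−a)·f(1.5) = 1·(-4.25) = -4.25.

-4.25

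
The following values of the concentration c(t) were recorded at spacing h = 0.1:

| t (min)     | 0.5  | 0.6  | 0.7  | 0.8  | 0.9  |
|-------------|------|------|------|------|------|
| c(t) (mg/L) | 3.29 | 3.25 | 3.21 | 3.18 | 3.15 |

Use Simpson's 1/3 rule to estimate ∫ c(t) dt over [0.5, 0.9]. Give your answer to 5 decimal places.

1.28600

h = 0.1, n = 4.
(h/3)·[y₀ + 4y₁ + 2y₂ + 4y₃ + y₄] = 0.033333·(38.58) = 1.28600.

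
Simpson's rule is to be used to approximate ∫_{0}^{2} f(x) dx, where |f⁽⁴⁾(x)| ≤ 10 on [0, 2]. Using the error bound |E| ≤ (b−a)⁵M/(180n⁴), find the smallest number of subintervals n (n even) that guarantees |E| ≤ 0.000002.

32

Need 320/(180n⁴) ≤ 0.000002.
n⁴ ≥ 320/(180·0.000002) = 888889 ⇒ n ≥ 30.7052, so the smallest even n is 32. (n must be even for Simpson's rule.)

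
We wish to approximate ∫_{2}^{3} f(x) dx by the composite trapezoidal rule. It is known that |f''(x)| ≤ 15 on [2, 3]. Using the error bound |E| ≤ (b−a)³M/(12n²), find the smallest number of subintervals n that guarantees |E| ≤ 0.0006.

Need 15/(12n²) ≤ 0.0006.
n² ≥ 15/(12·0.0006) = 2083.33 ⇒ n ≥ 45.6435, so the smallest n is 46.

46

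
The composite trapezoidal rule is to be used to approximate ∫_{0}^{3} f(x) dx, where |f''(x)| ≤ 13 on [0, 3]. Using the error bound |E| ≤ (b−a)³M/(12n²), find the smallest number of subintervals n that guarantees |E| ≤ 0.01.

Need 351/(12n²) ≤ 0.01.
n² ≥ 351/(12·0.01) = 2925 ⇒ n ≥ 54.0833, so the smallest n is 55.

55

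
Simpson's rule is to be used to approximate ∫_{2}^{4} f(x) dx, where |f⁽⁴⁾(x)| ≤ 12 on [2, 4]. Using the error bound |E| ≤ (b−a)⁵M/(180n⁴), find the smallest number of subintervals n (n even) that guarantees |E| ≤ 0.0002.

12

Need 384/(180n⁴) ≤ 0.0002.
n⁴ ≥ 384/(180·0.0002) = 10666.7 ⇒ n ≥ 10.1627, so the smallest even n is 12. (n must be even for Simpson's rule.)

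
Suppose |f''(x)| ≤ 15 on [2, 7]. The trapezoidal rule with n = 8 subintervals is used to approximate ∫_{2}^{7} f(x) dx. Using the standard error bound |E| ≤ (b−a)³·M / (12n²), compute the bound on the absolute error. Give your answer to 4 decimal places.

2.4414

|E| ≤ (5)³·15 / (12·8²) = 1875/768 = 2.4414.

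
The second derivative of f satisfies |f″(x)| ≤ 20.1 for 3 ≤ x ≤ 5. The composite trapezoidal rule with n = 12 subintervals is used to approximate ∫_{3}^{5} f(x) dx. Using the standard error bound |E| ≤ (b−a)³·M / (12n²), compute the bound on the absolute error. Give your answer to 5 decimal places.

0.09306

|E| ≤ (2)³·20.1 / (12·12²) = 160.8/1728 = 0.09306.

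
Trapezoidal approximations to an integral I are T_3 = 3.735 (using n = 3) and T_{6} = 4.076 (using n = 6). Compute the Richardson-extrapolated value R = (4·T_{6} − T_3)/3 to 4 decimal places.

R = (4·T_{6} − T_3) / 3 = (4·4.076 − 3.735)/3 = (12.569)/3 = 4.1897.

4.1897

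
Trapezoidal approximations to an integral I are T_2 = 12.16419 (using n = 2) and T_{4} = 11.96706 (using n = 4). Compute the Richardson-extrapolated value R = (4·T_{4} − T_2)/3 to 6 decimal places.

11.901350

R = (4·T_{4} − T_2) / 3 = (4·11.96706 − 12.16419)/3 = (35.70405)/3 = 11.901350.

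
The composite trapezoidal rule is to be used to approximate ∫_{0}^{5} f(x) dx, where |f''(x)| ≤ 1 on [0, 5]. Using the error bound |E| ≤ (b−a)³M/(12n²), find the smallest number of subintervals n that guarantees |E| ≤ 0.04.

Need 125/(12n²) ≤ 0.04.
n² ≥ 125/(12·0.04) = 260.417 ⇒ n ≥ 16.1374, so the smallest n is 17.

17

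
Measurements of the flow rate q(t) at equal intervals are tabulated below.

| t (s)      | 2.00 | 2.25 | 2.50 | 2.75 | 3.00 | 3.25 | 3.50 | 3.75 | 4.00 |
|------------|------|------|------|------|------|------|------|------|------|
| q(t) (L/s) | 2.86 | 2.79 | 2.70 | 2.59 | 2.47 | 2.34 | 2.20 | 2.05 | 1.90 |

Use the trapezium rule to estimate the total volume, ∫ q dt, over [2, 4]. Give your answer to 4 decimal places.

h = 0.25, n = 8.
(h/2)·[y₀ + 2y₁ + 2y₂ + 2y₃ + 2y₄ + 2y₅ + 2y₆ + 2y₇ + y₈] = 0.125·(39.04) = 4.8800.

4.8800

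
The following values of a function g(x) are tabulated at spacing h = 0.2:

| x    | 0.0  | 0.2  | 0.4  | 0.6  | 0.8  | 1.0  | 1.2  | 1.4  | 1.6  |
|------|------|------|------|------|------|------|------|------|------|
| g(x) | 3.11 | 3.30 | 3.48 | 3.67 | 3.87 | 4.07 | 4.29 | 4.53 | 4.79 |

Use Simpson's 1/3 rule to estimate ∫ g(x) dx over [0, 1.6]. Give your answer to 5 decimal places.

h = 0.2, n = 8.
(h/3)·[y₀ + 4y₁ + 2y₂ + 4y₃ + 2y₄ + 4y₅ + 2y₆ + 4y₇ + y₈] = 0.066667·(93.46) = 6.23067.

6.23067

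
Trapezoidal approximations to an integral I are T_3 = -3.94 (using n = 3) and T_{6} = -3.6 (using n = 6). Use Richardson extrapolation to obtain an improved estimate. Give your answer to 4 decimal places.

-3.4867

R = (4·T_{6} − T_3) / 3 = (4·(-3.6) − (-3.94))/3 = (-10.46)/3 = -3.4867.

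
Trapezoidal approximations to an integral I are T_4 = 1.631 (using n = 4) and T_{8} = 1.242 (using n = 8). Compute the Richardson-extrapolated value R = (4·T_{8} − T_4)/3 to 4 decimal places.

1.1123

R = (4·T_{8} − T_4) / 3 = (4·1.242 − 1.631)/3 = (3.337)/3 = 1.1123.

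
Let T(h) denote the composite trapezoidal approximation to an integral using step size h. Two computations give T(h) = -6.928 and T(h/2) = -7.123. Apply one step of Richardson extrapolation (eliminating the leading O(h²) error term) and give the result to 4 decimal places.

R = (4·T(h/2) − T(h)) / 3 = (4·(-7.123) − (-6.928))/3 = (-21.564)/3 = -7.1880.

-7.1880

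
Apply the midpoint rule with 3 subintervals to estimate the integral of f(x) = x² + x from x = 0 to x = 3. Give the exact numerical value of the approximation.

h = (3 − 0)/3 = 1.
Midpoints m₁,…,m₃ = 0.5, 1.5, 2.5.
f(m₁)=0.75, f(m₂)=3.75, f(m₃)=8.75.
h·[f(m₁) + f(m₂) + f(m₃)] = 1·(13.25) = 13.25.

13.25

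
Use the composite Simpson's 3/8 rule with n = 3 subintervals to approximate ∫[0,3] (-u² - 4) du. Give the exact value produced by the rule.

h = (3 − 0)/3 = 1.
Nodes u₀,…,u₃ = 0, 1, 2, 3.
f(u) = -u² - 4: f₀=-4, f₁=-5, f₂=-8, f₃=-13.
(3h/8)·[f₀ + 3f₁ + 3f₂ + f₃] = 0.375·(-56) = -21.

-21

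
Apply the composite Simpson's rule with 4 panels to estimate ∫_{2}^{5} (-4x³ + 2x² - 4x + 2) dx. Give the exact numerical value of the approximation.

-567

h = (5 − 2)/4 = 0.75.
Nodes x₀,…,x₄ = 2, 2.75, 3.5, 4.25, 5.
f(x) = -4x³ + 2x² - 4x + 2: f₀=-30, f₁=-77.0625, f₂=-159, f₃=-285.9375, f₄=-468.
(h/3)·[f₀ + 4f₁ + 2f₂ + 4f₃ + f₄] = 0.25·(-2268) = -567.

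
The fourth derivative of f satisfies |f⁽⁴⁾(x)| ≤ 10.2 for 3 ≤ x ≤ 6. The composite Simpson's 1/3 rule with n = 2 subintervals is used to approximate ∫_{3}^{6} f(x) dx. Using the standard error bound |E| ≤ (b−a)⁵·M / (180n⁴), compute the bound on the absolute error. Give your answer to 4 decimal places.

0.8606

|E| ≤ (3)⁵·10.2 / (180·2⁴) = 2478.6/2880 = 0.8606.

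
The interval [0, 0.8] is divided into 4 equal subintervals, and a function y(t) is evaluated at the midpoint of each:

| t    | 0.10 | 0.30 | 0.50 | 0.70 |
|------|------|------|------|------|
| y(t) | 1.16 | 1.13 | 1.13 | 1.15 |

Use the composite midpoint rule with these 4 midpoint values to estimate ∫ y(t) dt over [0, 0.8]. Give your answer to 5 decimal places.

h = 0.2, n = 4.
h·[y(m₁) + y(m₂) + y(m₃) + y(m₄)] = 0.2·(4.57) = 0.91400.

0.91400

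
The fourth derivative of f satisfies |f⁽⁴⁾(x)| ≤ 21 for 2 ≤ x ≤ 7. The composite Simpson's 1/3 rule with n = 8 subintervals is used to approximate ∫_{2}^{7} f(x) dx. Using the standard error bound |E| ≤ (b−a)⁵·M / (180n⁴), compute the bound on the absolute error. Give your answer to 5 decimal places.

0.08901

|E| ≤ (5)⁵·21 / (180·8⁴) = 65625/737280 = 0.08901.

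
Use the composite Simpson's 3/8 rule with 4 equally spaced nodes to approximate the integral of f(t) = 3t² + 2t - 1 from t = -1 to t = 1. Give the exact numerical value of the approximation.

h = (1 − (-1))/3 = 0.666667.
Nodes t₀,…,t₃ = -1, -0.333333, 0.333333, 1.
f(t) = 3t² + 2t - 1: f₀=0, f₁=-1.333333, f₂=0, f₃=4.
(3h/8)·[f₀ + 3f₁ + 3f₂ + f₃] = 0.25·(0) = 0.

0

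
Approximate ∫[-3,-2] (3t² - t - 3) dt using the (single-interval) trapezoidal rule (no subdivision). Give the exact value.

T = (b−a)/2 · [f(-3) + f(-2)] = 0.5·[27 + 11] = 19.

19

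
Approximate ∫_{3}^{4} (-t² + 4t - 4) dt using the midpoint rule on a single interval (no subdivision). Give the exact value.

M = (b−a)·f(3.5) = 1·(-2.25) = -2.25.

-2.25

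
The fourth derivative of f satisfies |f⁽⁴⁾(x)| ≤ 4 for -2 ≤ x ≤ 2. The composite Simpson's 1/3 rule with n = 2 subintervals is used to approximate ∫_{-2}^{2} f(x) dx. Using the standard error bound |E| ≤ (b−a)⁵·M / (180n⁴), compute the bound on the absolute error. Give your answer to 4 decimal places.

|E| ≤ (4)⁵·4 / (180·2⁴) = 4096/2880 = 1.4222.

1.4222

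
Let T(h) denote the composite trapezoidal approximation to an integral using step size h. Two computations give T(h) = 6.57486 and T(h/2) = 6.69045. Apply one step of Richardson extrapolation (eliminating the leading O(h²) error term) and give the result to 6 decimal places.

R = (4·T(h/2) − T(h)) / 3 = (4·6.69045 − 6.57486)/3 = (20.18694)/3 = 6.728980.

6.728980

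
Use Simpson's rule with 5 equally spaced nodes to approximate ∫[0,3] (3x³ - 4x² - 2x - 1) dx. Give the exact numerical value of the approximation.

h = (3 − 0)/4 = 0.75.
Nodes x₀,…,x₄ = 0, 0.75, 1.5, 2.25, 3.
f(x) = 3x³ - 4x² - 2x - 1: f₀=-1, f₁=-3.484375, f₂=-2.875, f₃=8.421875, f₄=38.
(h/3)·[f₀ + 4f₁ + 2f₂ + 4f₃ + f₄] = 0.25·(51) = 12.75.

12.75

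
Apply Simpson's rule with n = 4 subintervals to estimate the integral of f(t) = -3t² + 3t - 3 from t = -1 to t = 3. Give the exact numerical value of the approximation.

h = (3 − (-1))/4 = 1.
Nodes t₀,…,t₄ = -1, 0, 1, 2, 3.
f(t) = -3t² + 3t - 3: f₀=-9, f₁=-3, f₂=-3, f₃=-9, f₄=-21.
(h/3)·[f₀ + 4f₁ + 2f₂ + 4f₃ + f₄] = 0.333333·(-84) = -28.

-28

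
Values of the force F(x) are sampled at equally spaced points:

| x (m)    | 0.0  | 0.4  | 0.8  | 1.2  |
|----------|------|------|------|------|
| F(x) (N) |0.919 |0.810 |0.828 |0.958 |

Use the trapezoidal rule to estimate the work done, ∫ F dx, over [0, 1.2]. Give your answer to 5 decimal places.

1.03060

h = 0.4, n = 3.
(h/2)·[y₀ + 2y₁ + 2y₂ + y₃] = 0.2·(5.153) = 1.03060.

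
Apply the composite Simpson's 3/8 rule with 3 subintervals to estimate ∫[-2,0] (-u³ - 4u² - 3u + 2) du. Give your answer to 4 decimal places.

h = (0 − (-2))/3 = 0.666667.
Nodes u₀,…,u₃ = -2, -1.333333, -0.666667, 0.
f(u) = -u³ - 4u² - 3u + 2: f₀=0, f₁=1.259259, f₂=2.518519, f₃=2.
(3h/8)·[f₀ + 3f₁ + 3f₂ + f₃] = 0.25·(13.333333) = 3.3333.

3.3333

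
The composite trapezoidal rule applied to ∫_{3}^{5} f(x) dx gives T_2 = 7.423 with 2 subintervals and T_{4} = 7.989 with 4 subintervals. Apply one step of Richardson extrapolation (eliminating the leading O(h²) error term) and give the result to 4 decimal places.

R = (4·T_{4} − T_2) / 3 = (4·7.989 − 7.423)/3 = (24.533)/3 = 8.1777.

8.1777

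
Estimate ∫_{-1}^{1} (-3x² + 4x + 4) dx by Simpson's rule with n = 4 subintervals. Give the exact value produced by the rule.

6

h = (1 − (-1))/4 = 0.5.
Nodes x₀,…,x₄ = -1, -0.5, 0, 0.5, 1.
f(x) = -3x² + 4x + 4: f₀=-3, f₁=1.25, f₂=4, f₃=5.25, f₄=5.
(h/3)·[f₀ + 4f₁ + 2f₂ + 4f₃ + f₄] = 0.166667·(36) = 6.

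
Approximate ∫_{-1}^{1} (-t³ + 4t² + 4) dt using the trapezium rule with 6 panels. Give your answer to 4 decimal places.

h = (1 − (-1))/6 = 0.333333.
Nodes t₀,…,t₆ = -1, -0.666667, -0.333333, 0, 0.333333, 0.666667, 1.
f(t) = -t³ + 4t² + 4: f₀=9, f₁=6.074074, f₂=4.481481, f₃=4, f₄=4.407407, f₅=5.481481, f₆=7.
(h/2)·[f₀ + 2f₁ + 2f₂ + 2f₃ + 2f₄ + 2f₅ + f₆] = 0.166667·(64.888889) = 10.8148.

10.8148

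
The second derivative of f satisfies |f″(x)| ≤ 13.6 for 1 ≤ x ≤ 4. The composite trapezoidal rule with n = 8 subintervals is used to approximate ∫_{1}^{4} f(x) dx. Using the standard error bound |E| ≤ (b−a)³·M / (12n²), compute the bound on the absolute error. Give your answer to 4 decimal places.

|E| ≤ (3)³·13.6 / (12·8²) = 367.2/768 = 0.4781.

0.4781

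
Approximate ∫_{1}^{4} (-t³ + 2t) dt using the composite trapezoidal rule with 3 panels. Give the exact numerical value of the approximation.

h = (4 − 1)/3 = 1.
Nodes t₀,…,t₃ = 1, 2, 3, 4.
f(t) = -t³ + 2t: f₀=1, f₁=-4, f₂=-21, f₃=-56.
(h/2)·[f₀ + 2f₁ + 2f₂ + f₃] = 0.5·(-105) = -52.5.

-52.5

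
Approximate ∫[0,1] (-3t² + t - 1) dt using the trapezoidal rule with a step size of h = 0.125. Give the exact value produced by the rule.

-1.5078125

h = (1 − 0)/8 = 0.125.
Nodes t₀,…,t₈ = 0, 0.125, 0.25, 0.375, 0.5, 0.625, 0.75, 0.875, 1.
f(t) = -3t² + t - 1: f₀=-1, f₁=-0.921875, f₂=-0.9375, f₃=-1.046875, f₄=-1.25, f₅=-1.546875, f₆=-1.9375, f₇=-2.421875, f₈=-3.
(h/2)·[f₀ + 2f₁ + 2f₂ + 2f₃ + 2f₄ + 2f₅ + 2f₆ + 2f₇ + f₈] = 0.0625·(-24.125) = -1.5078125.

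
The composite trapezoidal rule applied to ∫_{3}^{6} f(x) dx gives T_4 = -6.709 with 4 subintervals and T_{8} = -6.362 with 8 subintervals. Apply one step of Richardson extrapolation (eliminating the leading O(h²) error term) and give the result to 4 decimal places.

R = (4·T_{8} − T_4) / 3 = (4·(-6.362) − (-6.709))/3 = (-18.739)/3 = -6.2463.

-6.2463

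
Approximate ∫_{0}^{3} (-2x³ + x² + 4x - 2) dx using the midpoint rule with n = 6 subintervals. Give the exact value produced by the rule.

h = (3 − 0)/6 = 0.5.
Midpoints m₁,…,m₆ = 0.25, 0.75, 1.25, 1.75, 2.25, 2.75.
f(m₁)=-0.96875, f(m₂)=0.71875, f(m₃)=0.65625, f(m₄)=-2.65625, f(m₅)=-10.71875, f(m₆)=-25.03125.
h·[f(m₁) + f(m₂) + f(m₃) + f(m₄) + f(m₅) + f(m₆)] = 0.5·(-38) = -19.

-19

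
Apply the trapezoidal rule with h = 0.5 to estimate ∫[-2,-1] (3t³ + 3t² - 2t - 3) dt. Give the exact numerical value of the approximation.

h = (-1 − (-2))/2 = 0.5.
Nodes t₀,…,t₂ = -2, -1.5, -1.
f(t) = 3t³ + 3t² - 2t - 3: f₀=-11, f₁=-3.375, f₂=-1.
(h/2)·[f₀ + 2f₁ + f₂] = 0.25·(-18.75) = -4.6875.

-4.6875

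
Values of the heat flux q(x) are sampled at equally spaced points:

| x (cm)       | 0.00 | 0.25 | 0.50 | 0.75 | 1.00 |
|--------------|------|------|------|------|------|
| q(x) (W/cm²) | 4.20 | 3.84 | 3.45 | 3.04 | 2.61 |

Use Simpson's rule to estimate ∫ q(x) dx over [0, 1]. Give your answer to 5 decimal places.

3.43583

h = 0.25, n = 4.
(h/3)·[y₀ + 4y₁ + 2y₂ + 4y₃ + y₄] = 0.083333·(41.23) = 3.43583.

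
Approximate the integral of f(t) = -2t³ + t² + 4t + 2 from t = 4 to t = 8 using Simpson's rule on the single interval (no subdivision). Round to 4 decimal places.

S = (b−a)/6 · [f(4) + 4f(6) + f(8)] = 0.666667·[(-94) + 4·(-370) + (-926)] = -1666.6667.

-1666.6667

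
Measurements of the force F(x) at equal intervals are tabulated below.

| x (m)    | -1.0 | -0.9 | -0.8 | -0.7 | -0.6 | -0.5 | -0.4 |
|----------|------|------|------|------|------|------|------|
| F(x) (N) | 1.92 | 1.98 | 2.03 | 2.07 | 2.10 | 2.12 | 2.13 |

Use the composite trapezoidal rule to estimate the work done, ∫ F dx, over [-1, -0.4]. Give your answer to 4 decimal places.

h = 0.1, n = 6.
(h/2)·[y₀ + 2y₁ + 2y₂ + 2y₃ + 2y₄ + 2y₅ + y₆] = 0.05·(24.65) = 1.2325.

1.2325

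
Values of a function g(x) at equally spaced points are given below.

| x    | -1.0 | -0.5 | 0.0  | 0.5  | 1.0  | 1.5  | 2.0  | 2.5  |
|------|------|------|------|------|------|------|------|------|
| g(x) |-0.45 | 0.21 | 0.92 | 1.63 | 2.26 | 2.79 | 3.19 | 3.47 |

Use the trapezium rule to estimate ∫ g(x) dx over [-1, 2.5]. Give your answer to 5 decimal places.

6.25500

h = 0.5, n = 7.
(h/2)·[y₀ + 2y₁ + 2y₂ + 2y₃ + 2y₄ + 2y₅ + 2y₆ + y₇] = 0.25·(25.02) = 6.25500.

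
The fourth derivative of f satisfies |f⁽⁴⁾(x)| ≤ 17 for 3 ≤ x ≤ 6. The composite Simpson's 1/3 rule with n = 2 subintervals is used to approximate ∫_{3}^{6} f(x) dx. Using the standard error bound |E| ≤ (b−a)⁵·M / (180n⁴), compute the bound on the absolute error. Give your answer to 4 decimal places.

1.4344

|E| ≤ (3)⁵·17 / (180·2⁴) = 4131/2880 = 1.4344.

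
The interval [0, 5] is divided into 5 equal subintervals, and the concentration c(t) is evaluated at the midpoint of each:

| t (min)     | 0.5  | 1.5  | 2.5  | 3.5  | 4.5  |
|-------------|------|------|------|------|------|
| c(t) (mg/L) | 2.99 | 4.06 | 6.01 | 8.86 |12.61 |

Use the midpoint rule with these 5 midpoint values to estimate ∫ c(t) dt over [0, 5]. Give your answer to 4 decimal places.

34.5300

h = 1, n = 5.
h·[y(m₁) + y(m₂) + y(m₃) + y(m₄) + y(m₅)] = 1·(34.53) = 34.5300.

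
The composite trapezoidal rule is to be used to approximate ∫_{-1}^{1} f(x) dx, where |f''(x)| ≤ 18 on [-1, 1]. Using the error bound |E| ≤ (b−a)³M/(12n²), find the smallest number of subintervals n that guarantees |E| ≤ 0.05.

16

Need 144/(12n²) ≤ 0.05.
n² ≥ 144/(12·0.05) = 240 ⇒ n ≥ 15.4919, so the smallest n is 16.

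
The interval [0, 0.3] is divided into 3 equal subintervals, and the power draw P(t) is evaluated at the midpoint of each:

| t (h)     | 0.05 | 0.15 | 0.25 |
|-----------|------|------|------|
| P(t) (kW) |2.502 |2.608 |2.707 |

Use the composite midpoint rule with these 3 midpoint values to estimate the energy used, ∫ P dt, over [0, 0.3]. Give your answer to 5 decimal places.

0.78170

h = 0.1, n = 3.
h·[y(m₁) + y(m₂) + y(m₃)] = 0.1·(7.817) = 0.78170.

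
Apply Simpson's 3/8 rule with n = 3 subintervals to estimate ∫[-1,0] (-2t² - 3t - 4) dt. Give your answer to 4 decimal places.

h = (0 − (-1))/3 = 0.333333.
Nodes t₀,…,t₃ = -1, -0.666667, -0.333333, 0.
f(t) = -2t² - 3t - 4: f₀=-3, f₁=-2.888889, f₂=-3.222222, f₃=-4.
(3h/8)·[f₀ + 3f₁ + 3f₂ + f₃] = 0.125·(-25.333333) = -3.1667.

-3.1667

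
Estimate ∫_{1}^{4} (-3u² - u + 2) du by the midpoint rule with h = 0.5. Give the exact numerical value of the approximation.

h = (4 − 1)/6 = 0.5.
Midpoints m₁,…,m₆ = 1.25, 1.75, 2.25, 2.75, 3.25, 3.75.
f(m₁)=-3.9375, f(m₂)=-8.9375, f(m₃)=-15.4375, f(m₄)=-23.4375, f(m₅)=-32.9375, f(m₆)=-43.9375.
h·[f(m₁) + f(m₂) + f(m₃) + f(m₄) + f(m₅) + f(m₆)] = 0.5·(-128.625) = -64.3125.

-64.3125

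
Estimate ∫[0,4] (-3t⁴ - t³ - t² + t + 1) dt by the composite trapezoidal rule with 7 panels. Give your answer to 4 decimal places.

-710.1125

h = (4 − 0)/7 = 0.571429.
Nodes t₀,…,t₇ = 0, 0.571429, 1.142857, 1.714286, 2.285714, 2.857143, 3.428571, 4.
f(t) = -3t⁴ - t³ - t² + t + 1: f₀=1, f₁=0.738442, f₂=-5.773844, f₃=-31.171595, f₄=-95.766347, f₅=-227.546439, f₆=-462.177010, f₇=-843.
(h/2)·[f₀ + 2f₁ + 2f₂ + 2f₃ + 2f₄ + 2f₅ + 2f₆ + f₇] = 0.285714·(-2485.393586) = -710.1125.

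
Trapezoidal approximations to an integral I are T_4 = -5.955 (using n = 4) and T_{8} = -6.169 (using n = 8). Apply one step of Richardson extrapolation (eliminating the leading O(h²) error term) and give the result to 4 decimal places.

-6.2403

R = (4·T_{8} − T_4) / 3 = (4·(-6.169) − (-5.955))/3 = (-18.721)/3 = -6.2403.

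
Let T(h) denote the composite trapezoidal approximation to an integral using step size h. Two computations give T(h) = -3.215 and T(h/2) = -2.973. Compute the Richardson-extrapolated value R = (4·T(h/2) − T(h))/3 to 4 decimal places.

-2.8923

R = (4·T(h/2) − T(h)) / 3 = (4·(-2.973) − (-3.215))/3 = (-8.677)/3 = -2.8923.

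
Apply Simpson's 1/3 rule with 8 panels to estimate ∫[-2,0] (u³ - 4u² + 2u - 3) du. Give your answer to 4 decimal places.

-24.6667

h = (0 − (-2))/8 = 0.25.
Nodes u₀,…,u₈ = -2, -1.75, -1.5, -1.25, -1, -0.75, -0.5, -0.25, 0.
f(u) = u³ - 4u² + 2u - 3: f₀=-31, f₁=-24.109375, f₂=-18.375, f₃=-13.703125, f₄=-10, f₅=-7.171875, f₆=-5.125, f₇=-3.765625, f₈=-3.
(h/3)·[f₀ + 4f₁ + 2f₂ + 4f₃ + 2f₄ + 4f₅ + 2f₆ + 4f₇ + f₈] = 0.083333·(-296) = -24.6667.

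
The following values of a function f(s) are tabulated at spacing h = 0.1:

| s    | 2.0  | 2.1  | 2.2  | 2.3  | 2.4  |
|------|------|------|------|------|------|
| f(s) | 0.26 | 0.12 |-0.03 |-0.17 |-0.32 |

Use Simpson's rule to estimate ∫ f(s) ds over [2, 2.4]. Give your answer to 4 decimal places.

h = 0.1, n = 4.
(h/3)·[y₀ + 4y₁ + 2y₂ + 4y₃ + y₄] = 0.033333·(-0.32) = -0.0107.

-0.0107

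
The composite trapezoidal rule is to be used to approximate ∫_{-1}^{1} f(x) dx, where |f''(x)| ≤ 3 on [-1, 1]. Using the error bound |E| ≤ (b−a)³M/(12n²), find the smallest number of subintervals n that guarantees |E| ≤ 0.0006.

Need 24/(12n²) ≤ 0.0006.
n² ≥ 24/(12·0.0006) = 3333.33 ⇒ n ≥ 57.7350, so the smallest n is 58.

58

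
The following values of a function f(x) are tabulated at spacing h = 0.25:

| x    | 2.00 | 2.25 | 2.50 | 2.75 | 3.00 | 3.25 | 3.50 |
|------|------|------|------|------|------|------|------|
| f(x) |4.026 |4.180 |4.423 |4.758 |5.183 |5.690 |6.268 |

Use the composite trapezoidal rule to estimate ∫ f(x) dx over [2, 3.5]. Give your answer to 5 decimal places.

h = 0.25, n = 6.
(h/2)·[y₀ + 2y₁ + 2y₂ + 2y₃ + 2y₄ + 2y₅ + y₆] = 0.125·(58.762) = 7.34525.

7.34525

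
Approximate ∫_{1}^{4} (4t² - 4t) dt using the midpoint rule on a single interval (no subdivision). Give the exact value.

M = (b−a)·f(2.5) = 3·(15) = 45.

45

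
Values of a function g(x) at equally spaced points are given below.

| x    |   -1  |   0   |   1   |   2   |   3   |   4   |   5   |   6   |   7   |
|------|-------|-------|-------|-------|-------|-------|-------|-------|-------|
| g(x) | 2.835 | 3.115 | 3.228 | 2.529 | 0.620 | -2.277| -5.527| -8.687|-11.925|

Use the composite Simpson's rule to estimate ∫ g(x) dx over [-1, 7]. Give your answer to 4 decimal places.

h = 1, n = 8.
(h/3)·[y₀ + 4y₁ + 2y₂ + 4y₃ + 2y₄ + 4y₅ + 2y₆ + 4y₇ + y₈] = 0.333333·(-33.728) = -11.2427.

-11.2427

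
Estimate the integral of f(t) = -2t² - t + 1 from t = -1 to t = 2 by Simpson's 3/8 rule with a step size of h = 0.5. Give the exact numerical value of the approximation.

h = (2 − (-1))/6 = 0.5.
Nodes t₀,…,t₆ = -1, -0.5, 0, 0.5, 1, 1.5, 2.
f(t) = -2t² - t + 1: f₀=0, f₁=1, f₂=1, f₃=0, f₄=-2, f₅=-5, f₆=-9.
(3h/8)·[f₀ + 3f₁ + 3f₂ + 2f₃ + 3f₄ + 3f₅ + f₆] = 0.1875·(-24) = -4.5.

-4.5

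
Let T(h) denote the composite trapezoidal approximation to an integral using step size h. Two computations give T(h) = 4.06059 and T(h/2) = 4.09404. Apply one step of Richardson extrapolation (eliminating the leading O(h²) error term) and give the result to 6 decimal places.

R = (4·T(h/2) − T(h)) / 3 = (4·4.09404 − 4.06059)/3 = (12.31557)/3 = 4.105190.

4.105190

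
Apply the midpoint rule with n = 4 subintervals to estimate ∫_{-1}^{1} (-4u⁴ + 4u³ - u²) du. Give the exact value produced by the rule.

h = (1 − (-1))/4 = 0.5.
Midpoints m₁,…,m₄ = -0.75, -0.25, 0.25, 0.75.
f(m₁)=-3.515625, f(m₂)=-0.140625, f(m₃)=-0.015625, f(m₄)=-0.140625.
h·[f(m₁) + f(m₂) + f(m₃) + f(m₄)] = 0.5·(-3.8125) = -1.90625.

-1.90625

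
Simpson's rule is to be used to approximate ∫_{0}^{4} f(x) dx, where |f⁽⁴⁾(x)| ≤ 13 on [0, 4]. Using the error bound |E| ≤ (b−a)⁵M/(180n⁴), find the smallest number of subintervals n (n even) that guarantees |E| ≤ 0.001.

18

Need 13312/(180n⁴) ≤ 0.001.
n⁴ ≥ 13312/(180·0.001) = 73955.6 ⇒ n ≥ 16.4908, so the smallest even n is 18. (n must be even for Simpson's rule.)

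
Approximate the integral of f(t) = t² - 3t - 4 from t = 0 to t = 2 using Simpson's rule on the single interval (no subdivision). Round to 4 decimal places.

-11.3333

S = (b−a)/6 · [f(0) + 4f(1) + f(2)] = 0.333333·[(-4) + 4·(-6) + (-6)] = -11.3333.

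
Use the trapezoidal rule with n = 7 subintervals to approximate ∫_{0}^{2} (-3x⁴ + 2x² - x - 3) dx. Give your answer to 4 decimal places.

h = (2 − 0)/7 = 0.285714.
Nodes x₀,…,x₇ = 0, 0.285714, 0.571429, 0.857143, 1.142857, 1.428571, 1.714286, 2.
f(x) = -3x⁴ + 2x² - x - 3: f₀=-3, f₁=-3.142441, f₂=-3.238234, f₃=-4.007080, f₄=-6.648480, f₅=-12.841733, f₆=-24.745939, f₇=-45.
(h/2)·[f₀ + 2f₁ + 2f₂ + 2f₃ + 2f₄ + 2f₅ + 2f₆ + f₇] = 0.142857·(-157.247813) = -22.4640.

-22.4640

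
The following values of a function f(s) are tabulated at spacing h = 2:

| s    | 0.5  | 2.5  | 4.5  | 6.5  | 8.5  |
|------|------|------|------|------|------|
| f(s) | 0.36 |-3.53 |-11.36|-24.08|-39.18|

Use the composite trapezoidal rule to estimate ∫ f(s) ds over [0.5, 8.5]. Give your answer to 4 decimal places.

-116.7600

h = 2, n = 4.
(h/2)·[y₀ + 2y₁ + 2y₂ + 2y₃ + y₄] = 1·(-116.76) = -116.7600.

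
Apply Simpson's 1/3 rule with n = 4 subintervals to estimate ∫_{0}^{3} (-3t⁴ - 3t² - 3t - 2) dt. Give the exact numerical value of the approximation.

h = (3 − 0)/4 = 0.75.
Nodes t₀,…,t₄ = 0, 0.75, 1.5, 2.25, 3.
f(t) = -3t⁴ - 3t² - 3t - 2: f₀=-2, f₁=-6.88671875, f₂=-28.4375, f₃=-100.82421875, f₄=-281.
(h/3)·[f₀ + 4f₁ + 2f₂ + 4f₃ + f₄] = 0.25·(-770.71875) = -192.6796875.

-192.6796875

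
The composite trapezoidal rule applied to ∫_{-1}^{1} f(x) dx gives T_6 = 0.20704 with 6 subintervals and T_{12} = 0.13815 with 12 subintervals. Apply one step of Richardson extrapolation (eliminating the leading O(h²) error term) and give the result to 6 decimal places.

R = (4·T_{12} − T_6) / 3 = (4·0.13815 − 0.20704)/3 = (0.34556)/3 = 0.115187.

0.115187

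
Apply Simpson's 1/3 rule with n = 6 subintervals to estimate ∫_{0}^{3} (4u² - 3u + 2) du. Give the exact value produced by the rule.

h = (3 − 0)/6 = 0.5.
Nodes u₀,…,u₆ = 0, 0.5, 1, 1.5, 2, 2.5, 3.
f(u) = 4u² - 3u + 2: f₀=2, f₁=1.5, f₂=3, f₃=6.5, f₄=12, f₅=19.5, f₆=29.
(h/3)·[f₀ + 4f₁ + 2f₂ + 4f₃ + 2f₄ + 4f₅ + f₆] = 0.166667·(171) = 28.5.

28.5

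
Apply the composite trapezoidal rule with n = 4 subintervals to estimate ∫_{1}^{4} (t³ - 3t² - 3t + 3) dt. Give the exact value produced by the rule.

-11.484375

h = (4 − 1)/4 = 0.75.
Nodes t₀,…,t₄ = 1, 1.75, 2.5, 3.25, 4.
f(t) = t³ - 3t² - 3t + 3: f₀=-2, f₁=-6.078125, f₂=-7.625, f₃=-4.109375, f₄=7.
(h/2)·[f₀ + 2f₁ + 2f₂ + 2f₃ + f₄] = 0.375·(-30.625) = -11.484375.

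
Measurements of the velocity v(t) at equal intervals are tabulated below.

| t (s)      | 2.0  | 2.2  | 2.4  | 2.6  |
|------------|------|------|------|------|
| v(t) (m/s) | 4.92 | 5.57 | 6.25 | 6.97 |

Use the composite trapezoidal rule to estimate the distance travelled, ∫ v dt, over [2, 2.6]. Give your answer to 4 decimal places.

3.5530

h = 0.2, n = 3.
(h/2)·[y₀ + 2y₁ + 2y₂ + y₃] = 0.1·(35.53) = 3.5530.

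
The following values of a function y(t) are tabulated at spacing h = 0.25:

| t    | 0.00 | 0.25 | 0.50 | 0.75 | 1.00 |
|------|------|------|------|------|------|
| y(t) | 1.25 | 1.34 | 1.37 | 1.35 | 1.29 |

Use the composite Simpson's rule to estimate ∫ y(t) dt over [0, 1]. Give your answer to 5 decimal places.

1.33667

h = 0.25, n = 4.
(h/3)·[y₀ + 4y₁ + 2y₂ + 4y₃ + y₄] = 0.083333·(16.04) = 1.33667.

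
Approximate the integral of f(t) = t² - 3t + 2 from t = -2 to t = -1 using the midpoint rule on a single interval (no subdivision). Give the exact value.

M = (b−a)·f(-1.5) = 1·(8.75) = 8.75.

8.75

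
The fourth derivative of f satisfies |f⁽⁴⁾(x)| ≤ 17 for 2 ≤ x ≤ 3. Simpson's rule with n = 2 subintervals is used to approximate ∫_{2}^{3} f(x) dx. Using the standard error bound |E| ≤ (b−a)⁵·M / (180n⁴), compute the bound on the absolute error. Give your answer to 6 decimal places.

|E| ≤ (1)⁵·17 / (180·2⁴) = 17/2880 = 0.005903.

0.005903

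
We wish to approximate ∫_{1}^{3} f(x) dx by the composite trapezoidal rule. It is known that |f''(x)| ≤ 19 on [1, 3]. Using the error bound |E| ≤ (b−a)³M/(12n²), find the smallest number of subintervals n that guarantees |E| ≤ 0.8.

4

Need 152/(12n²) ≤ 0.8.
n² ≥ 152/(12·0.8) = 15.8333 ⇒ n ≥ 3.9791, so the smallest n is 4.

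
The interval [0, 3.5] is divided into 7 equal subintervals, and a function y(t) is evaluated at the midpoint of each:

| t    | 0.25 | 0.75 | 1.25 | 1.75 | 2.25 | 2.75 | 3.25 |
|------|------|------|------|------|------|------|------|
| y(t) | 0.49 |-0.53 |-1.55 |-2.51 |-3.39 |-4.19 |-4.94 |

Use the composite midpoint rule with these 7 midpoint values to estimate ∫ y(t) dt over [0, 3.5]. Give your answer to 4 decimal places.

h = 0.5, n = 7.
h·[y(m₁) + y(m₂) + y(m₃) + y(m₄) + y(m₅) + y(m₆) + y(m₇)] = 0.5·(-16.62) = -8.3100.

-8.3100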